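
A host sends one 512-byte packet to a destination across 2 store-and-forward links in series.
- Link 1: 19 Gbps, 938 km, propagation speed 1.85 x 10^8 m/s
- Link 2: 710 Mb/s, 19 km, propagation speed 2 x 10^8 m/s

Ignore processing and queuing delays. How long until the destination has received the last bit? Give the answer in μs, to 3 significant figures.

L = 512 × 8 = 4096 bits.
Transmission delays (L/R per hop): 0.215579, 5.76901 μs; sum = 5.98459 μs.
Propagation delays (d/s per hop): 5070.27, 95 μs; sum = 5165.27 μs.
End-to-end = 5170 μs.

5170 μs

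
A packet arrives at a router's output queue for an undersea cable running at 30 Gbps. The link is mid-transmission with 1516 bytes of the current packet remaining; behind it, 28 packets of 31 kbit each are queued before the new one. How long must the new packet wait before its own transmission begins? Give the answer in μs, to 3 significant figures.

29.3 μs

Each queued packet: L/R = 31000/30000000000 = 1.03333 μs.
28 queued → 28.9333 μs.
Plus remaining 12128 bits of current packet: 0.404267 μs.
Queuing delay = 29.3 μs.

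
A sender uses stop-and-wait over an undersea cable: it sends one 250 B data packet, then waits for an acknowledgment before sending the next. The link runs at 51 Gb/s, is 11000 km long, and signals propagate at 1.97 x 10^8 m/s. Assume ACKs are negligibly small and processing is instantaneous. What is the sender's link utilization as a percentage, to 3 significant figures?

0.0000351 %

t_tx = L/R = 2000/51000000000 = 3.92157e-08 s.
t_prop = 11000000/197000000 = 0.0558376 s; RTT = 0.111675 s.
Cycle = t_tx + RTT = 0.111675 s.
Utilization = t_tx / cycle = 3.92157e-08/0.111675 = 0.0000351 %.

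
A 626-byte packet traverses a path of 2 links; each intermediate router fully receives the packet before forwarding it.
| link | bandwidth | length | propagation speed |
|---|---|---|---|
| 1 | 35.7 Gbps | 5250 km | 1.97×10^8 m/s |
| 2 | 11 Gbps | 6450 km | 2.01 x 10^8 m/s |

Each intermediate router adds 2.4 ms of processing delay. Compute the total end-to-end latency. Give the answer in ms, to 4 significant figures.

61.14 ms

L = 626 × 8 = 5008 bits.
Transmission delays (L/R per hop): 0.00014028, 0.000455273 ms; sum = 0.000595553 ms.
Propagation delays (d/s per hop): 26.6497, 32.0896 ms; sum = 58.7393 ms.
Processing at 1 router(s): 1 × 2.4 ms = 2.4 ms.
End-to-end = 61.14 ms.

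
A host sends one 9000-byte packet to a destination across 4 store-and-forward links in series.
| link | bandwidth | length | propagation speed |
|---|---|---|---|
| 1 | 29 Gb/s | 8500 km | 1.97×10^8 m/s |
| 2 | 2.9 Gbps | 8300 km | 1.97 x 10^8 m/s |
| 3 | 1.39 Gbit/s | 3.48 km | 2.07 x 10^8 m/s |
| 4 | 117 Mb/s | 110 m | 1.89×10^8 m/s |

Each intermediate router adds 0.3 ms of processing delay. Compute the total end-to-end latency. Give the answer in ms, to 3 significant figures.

L = 9000 × 8 = 72000 bits.
Transmission delays (L/R per hop): 0.00248276, 0.0248276, 0.0517986, 0.615385 ms; sum = 0.694494 ms.
Propagation delays (d/s per hop): 43.1472, 42.132, 0.0168116, 0.000582011 ms; sum = 85.2966 ms.
Processing at 3 router(s): 3 × 0.3 ms = 0.9 ms.
End-to-end = 86.9 ms.

86.9 ms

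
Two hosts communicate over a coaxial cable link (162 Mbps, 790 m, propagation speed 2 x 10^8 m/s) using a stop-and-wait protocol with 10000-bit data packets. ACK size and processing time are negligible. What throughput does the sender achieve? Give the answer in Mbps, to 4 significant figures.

t_tx = L/R = 10000/162000000 = 6.17284e-05 s.
t_prop = 790/200000000 = 3.95e-06 s; RTT = 7.9e-06 s.
Cycle = t_tx + RTT = 6.96284e-05 s.
Throughput = L / cycle = 10000 / 6.96284e-05 = 143.6 Mbps.

143.6 Mbps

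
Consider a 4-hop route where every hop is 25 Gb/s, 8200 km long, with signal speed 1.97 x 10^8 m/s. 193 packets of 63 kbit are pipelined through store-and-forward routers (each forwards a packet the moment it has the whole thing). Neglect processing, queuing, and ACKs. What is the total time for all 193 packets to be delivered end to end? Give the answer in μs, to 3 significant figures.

167000 μs

Per-hop transmission t_tx = L/R = 63000/25000000000 = 2.52 μs.
Per-hop propagation t_prop = 8200000/197000000 = 41624.4 μs.
Pipeline fill: first packet needs 4·t_tx to clear all hops; remaining 192 packets each add one t_tx.
Total = (4+193-1)·t_tx + 4·t_prop = 196·2.52 + 4·41624.4 = 167000 μs.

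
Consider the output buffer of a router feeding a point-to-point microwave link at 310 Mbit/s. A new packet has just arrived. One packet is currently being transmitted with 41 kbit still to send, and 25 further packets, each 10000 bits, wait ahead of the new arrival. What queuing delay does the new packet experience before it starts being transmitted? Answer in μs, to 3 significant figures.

Each queued packet: L/R = 10000/310000000 = 32.2581 μs.
25 queued → 806.452 μs.
Plus remaining 41000 bits of current packet: 132.258 μs.
Queuing delay = 939 μs.

939 μs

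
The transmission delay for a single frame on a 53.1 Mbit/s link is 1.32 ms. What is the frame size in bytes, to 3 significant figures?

L = R × t_tx = 53100000 b/s × 0.00132 s = 70092 bits.
In bytes: 70092 / 8 = 8760 bytes.

8760 bytes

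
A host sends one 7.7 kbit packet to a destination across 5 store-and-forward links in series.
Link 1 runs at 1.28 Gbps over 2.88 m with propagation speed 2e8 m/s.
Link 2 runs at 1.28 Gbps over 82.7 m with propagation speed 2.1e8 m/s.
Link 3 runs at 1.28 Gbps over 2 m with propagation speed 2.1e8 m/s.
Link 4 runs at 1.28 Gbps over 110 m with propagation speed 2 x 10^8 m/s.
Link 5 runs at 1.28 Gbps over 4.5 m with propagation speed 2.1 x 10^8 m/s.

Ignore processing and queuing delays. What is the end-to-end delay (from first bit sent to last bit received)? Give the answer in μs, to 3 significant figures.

31.1 μs

L = 7700 bits.
Transmission delay per hop = L/R = 7700/1280000000 = 6.01563 μs; 5 hops → 30.0781 μs.
Propagation delays (d/s per hop): 0.0144, 0.39381, 0.00952381, 0.55, 0.0214286 μs; sum = 0.989162 μs.
End-to-end = 31.1 μs.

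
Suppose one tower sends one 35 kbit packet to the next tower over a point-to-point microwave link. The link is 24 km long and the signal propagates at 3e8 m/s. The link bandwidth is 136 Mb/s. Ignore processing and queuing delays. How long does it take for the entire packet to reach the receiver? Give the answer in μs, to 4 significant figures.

337.4 μs

L = 35000 bits.
Transmission delay = L/R = 35000 / 136000000 = 257.353 μs.
Propagation delay = d/s = 24000 m / 300000000 m/s = 80 μs.
Total = 337.4 μs.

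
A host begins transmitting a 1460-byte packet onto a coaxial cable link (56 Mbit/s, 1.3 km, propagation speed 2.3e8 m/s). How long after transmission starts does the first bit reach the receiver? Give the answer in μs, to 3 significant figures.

5.65 μs

First bit experiences only propagation delay: d/s = 1300/2.3e+08 = 5.65 μs.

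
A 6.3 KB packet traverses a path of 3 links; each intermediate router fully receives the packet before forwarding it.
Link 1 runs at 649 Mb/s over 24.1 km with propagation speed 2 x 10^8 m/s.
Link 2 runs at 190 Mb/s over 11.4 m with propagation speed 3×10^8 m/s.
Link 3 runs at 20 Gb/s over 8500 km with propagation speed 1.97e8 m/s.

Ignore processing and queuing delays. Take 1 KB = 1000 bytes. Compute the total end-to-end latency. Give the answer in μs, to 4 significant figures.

L = 50400 bits.
Transmission delays (L/R per hop): 77.6579, 265.263, 2.52 μs; sum = 345.441 μs.
Propagation delays (d/s per hop): 120.5, 0.038, 43147.2 μs; sum = 43267.7 μs.
End-to-end = 43610 μs.

43610 μs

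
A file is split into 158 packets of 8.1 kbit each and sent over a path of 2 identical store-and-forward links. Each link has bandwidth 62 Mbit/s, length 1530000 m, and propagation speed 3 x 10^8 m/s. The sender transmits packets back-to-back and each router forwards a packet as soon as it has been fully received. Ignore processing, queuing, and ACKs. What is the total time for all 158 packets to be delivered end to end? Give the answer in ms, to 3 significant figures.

31.0 ms

Per-hop transmission t_tx = L/R = 8100/62000000 = 0.130645 ms.
Per-hop propagation t_prop = 1530000/300000000 = 5.1 ms.
Pipeline fill: first packet needs 2·t_tx to clear all hops; remaining 157 packets each add one t_tx.
Total = (2+158-1)·t_tx + 2·t_prop = 159·0.130645 + 2·5.1 = 31.0 ms.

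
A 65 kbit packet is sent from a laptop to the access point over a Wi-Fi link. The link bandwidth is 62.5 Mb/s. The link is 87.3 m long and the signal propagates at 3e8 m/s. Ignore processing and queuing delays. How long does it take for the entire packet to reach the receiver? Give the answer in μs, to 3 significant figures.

1040 μs

L = 65000 bits.
Transmission delay = L/R = 65000 / 62500000 = 1040 μs.
Propagation delay = d/s = 87.3 m / 300000000 m/s = 0.291 μs.
Total = 1040 μs.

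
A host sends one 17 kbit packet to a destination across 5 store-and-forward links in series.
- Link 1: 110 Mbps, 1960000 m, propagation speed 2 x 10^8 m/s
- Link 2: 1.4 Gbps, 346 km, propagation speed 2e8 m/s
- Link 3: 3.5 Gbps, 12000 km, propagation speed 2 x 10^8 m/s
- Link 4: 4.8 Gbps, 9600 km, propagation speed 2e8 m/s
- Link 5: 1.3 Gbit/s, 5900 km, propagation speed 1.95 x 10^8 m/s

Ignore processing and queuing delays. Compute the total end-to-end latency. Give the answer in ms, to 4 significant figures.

L = 17000 bits.
Transmission delays (L/R per hop): 0.154545, 0.0121429, 0.00485714, 0.00354167, 0.0130769 ms; sum = 0.188164 ms.
Propagation delays (d/s per hop): 9.8, 1.73, 60, 48, 30.2564 ms; sum = 149.786 ms.
End-to-end = 150.0 ms.

150.0 ms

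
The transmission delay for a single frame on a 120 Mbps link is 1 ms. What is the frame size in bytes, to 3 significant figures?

L = R × t_tx = 120000000 b/s × 0.001 s = 120000 bits.
In bytes: 120000 / 8 = 15000 bytes.

15000 bytes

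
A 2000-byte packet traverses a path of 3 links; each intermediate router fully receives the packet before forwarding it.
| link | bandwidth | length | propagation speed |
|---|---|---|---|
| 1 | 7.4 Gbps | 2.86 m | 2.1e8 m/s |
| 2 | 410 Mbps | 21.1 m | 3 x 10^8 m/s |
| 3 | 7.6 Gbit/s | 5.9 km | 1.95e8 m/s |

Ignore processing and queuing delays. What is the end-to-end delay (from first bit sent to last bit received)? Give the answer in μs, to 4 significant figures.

L = 2000 × 8 = 16000 bits.
Transmission delays (L/R per hop): 2.16216, 39.0244, 2.10526 μs; sum = 43.2918 μs.
Propagation delays (d/s per hop): 0.013619, 0.0703333, 30.2564 μs; sum = 30.3404 μs.
End-to-end = 73.63 μs.

73.63 μs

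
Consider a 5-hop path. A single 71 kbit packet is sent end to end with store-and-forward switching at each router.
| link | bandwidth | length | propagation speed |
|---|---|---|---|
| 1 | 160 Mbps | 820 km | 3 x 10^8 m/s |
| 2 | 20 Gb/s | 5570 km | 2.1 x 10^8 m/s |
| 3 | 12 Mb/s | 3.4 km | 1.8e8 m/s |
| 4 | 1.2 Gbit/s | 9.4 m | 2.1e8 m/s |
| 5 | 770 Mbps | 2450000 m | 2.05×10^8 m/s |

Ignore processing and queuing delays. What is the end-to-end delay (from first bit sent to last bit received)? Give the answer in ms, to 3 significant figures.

47.7 ms

L = 71000 bits.
Transmission delays (L/R per hop): 0.44375, 0.00355, 5.91667, 0.0591667, 0.0922078 ms; sum = 6.51534 ms.
Propagation delays (d/s per hop): 2.73333, 26.5238, 0.0188889, 4.47619e-05, 11.9512 ms; sum = 41.2273 ms.
End-to-end = 47.7 ms.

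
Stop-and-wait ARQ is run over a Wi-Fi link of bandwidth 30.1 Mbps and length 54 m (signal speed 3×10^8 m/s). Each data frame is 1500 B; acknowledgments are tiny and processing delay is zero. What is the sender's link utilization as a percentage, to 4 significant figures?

t_tx = L/R = 12000/30100000 = 0.000398671 s.
t_prop = 54/300000000 = 1.8e-07 s; RTT = 3.6e-07 s.
Cycle = t_tx + RTT = 0.000399031 s.
Utilization = t_tx / cycle = 0.000398671/0.000399031 = 99.91 %.

99.91 %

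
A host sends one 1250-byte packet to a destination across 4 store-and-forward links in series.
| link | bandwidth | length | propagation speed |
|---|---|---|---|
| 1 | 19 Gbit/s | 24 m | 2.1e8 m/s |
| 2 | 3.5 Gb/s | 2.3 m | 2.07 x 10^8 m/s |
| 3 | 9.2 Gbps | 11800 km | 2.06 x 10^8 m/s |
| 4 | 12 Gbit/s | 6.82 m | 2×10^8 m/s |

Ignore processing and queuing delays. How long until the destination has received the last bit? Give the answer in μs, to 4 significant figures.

57290 μs

L = 1250 × 8 = 10000 bits.
Transmission delays (L/R per hop): 0.526316, 2.85714, 1.08696, 0.833333 μs; sum = 5.30375 μs.
Propagation delays (d/s per hop): 0.114286, 0.0111111, 57281.6, 0.0341 μs; sum = 57281.7 μs.
End-to-end = 57290 μs.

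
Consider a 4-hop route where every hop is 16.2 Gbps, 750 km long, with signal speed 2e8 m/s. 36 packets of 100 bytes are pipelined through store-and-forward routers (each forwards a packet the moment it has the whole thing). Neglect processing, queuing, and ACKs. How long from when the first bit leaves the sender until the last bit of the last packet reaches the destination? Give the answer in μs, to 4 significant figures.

15000 μs

Per-hop transmission t_tx = L/R = 800/16200000000 = 0.0493827 μs.
Per-hop propagation t_prop = 750000/200000000 = 3750 μs.
Pipeline fill: first packet needs 4·t_tx to clear all hops; remaining 35 packets each add one t_tx.
Total = (4+36-1)·t_tx + 4·t_prop = 39·0.0493827 + 4·3750 = 15000 μs.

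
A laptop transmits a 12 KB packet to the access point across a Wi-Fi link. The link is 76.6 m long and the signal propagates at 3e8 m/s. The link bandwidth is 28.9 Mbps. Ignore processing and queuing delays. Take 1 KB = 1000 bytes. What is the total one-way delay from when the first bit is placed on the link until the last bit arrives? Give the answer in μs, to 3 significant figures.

L = 96000 bits.
Transmission delay = L/R = 96000 / 28900000 = 3321.8 μs.
Propagation delay = d/s = 76.6 m / 300000000 m/s = 0.255333 μs.
Total = 3320 μs.

3320 μs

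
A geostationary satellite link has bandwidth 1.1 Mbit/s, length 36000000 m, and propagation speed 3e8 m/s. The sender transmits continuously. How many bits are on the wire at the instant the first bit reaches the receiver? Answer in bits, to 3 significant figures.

Propagation delay = 36000000 / 300000000 = 0.12 s.
BDP = R × t_prop = 1100000 × 0.12 = 132000 bits.

132000 bits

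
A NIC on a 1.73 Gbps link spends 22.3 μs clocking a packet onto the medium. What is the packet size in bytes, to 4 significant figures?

4822 bytes

L = R × t_tx = 1730000000 b/s × 2.23e-05 s = 38579 bits.
In bytes: 38579 / 8 = 4822 bytes.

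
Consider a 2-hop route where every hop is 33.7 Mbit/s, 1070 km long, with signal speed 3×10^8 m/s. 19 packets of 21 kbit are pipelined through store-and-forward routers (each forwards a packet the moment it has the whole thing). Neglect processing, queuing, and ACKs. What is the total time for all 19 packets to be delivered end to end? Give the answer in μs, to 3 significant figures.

19600 μs

Per-hop transmission t_tx = L/R = 21000/33700000 = 623.145 μs.
Per-hop propagation t_prop = 1070000/300000000 = 3566.67 μs.
Pipeline fill: first packet needs 2·t_tx to clear all hops; remaining 18 packets each add one t_tx.
Total = (2+19-1)·t_tx + 2·t_prop = 20·623.145 + 2·3566.67 = 19600 μs.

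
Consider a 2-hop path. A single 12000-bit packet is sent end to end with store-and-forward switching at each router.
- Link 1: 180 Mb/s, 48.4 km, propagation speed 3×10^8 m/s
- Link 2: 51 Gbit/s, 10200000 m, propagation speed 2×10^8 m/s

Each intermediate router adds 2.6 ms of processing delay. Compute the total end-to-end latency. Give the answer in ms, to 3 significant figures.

Transmission delays (L/R per hop): 0.0666667, 0.000235294 ms; sum = 0.066902 ms.
Propagation delays (d/s per hop): 0.161333, 51 ms; sum = 51.1613 ms.
Processing at 1 router(s): 1 × 2.6 ms = 2.6 ms.
End-to-end = 53.8 ms.

53.8 ms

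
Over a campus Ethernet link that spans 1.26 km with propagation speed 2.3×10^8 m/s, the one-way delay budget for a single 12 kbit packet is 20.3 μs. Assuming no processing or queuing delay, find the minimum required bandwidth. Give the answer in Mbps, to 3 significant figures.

Propagation delay = 1260 / 2.3e+08 = 5.47826 μs.
Transmission budget = 20.3 − 5.47826 = 14.8217 μs.
R ≥ L / t_tx = 12000 bits / 1.48217e-05 s = 810 Mbps.

810 Mbps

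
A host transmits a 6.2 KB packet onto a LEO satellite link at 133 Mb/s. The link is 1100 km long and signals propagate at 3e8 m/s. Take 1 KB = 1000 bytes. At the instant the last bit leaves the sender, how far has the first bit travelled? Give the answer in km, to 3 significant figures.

112 km

t_tx = L/R = 49600/133000000 = 0.000372932 s.
Distance = s × t_tx = 300000000 × 0.000372932 = 112 km.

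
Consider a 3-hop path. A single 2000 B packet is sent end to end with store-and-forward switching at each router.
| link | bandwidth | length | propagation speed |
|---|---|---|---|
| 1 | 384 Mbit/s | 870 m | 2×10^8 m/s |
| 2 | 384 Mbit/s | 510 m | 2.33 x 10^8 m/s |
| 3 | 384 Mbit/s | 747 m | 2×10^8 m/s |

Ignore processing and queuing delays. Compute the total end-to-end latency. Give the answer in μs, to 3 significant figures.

L = 2000 × 8 = 16000 bits.
Transmission delay per hop = L/R = 16000/384000000 = 41.6667 μs; 3 hops → 125 μs.
Propagation delays (d/s per hop): 4.35, 2.18884, 3.735 μs; sum = 10.2738 μs.
End-to-end = 135 μs.

135 μs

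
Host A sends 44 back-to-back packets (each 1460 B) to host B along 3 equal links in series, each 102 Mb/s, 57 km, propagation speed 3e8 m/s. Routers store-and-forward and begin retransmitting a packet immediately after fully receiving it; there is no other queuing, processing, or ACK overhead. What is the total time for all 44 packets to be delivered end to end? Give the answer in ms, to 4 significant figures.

Per-hop transmission t_tx = L/R = 11680/102000000 = 0.11451 ms.
Per-hop propagation t_prop = 57000/300000000 = 0.19 ms.
Pipeline fill: first packet needs 3·t_tx to clear all hops; remaining 43 packets each add one t_tx.
Total = (3+44-1)·t_tx + 3·t_prop = 46·0.11451 + 3·0.19 = 5.837 ms.

5.837 ms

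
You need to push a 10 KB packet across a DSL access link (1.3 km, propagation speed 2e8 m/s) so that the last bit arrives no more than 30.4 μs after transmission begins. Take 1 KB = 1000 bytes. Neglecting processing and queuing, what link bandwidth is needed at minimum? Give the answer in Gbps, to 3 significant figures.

3.35 Gbps

L = 80000 bits.
Propagation delay = 1300 / 200000000 = 6.5 μs.
Transmission budget = 30.4 − 6.5 = 23.9 μs.
R ≥ L / t_tx = 80000 bits / 2.39e-05 s = 3.35 Gbps.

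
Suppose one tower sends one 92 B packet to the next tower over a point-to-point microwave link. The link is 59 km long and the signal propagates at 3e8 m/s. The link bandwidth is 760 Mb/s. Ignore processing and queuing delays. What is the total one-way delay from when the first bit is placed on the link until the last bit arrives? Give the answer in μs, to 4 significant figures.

197.6 μs

L = 92 × 8 = 736 bits.
Transmission delay = L/R = 736 / 760000000 = 0.968421 μs.
Propagation delay = d/s = 59000 m / 300000000 m/s = 196.667 μs.
Total = 197.6 μs.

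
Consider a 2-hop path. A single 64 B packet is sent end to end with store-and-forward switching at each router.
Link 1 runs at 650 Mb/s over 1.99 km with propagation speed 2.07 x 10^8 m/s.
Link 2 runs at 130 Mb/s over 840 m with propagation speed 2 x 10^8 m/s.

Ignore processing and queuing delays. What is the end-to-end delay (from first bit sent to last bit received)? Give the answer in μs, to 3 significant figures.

L = 64 × 8 = 512 bits.
Transmission delays (L/R per hop): 0.787692, 3.93846 μs; sum = 4.72615 μs.
Propagation delays (d/s per hop): 9.61353, 4.2 μs; sum = 13.8135 μs.
End-to-end = 18.5 μs.

18.5 μs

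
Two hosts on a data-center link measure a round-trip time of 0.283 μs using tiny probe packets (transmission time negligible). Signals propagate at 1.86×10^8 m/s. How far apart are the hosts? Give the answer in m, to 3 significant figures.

26.3 m

One-way propagation = RTT/2 = 0.1415 μs.
d = s × t = 186000000 × 1.415e-07 = 26.3 m.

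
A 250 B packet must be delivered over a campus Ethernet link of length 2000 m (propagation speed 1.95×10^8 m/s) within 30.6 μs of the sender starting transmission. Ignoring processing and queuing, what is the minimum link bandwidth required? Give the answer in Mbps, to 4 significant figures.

L = 2000 bits.
Propagation delay = 2000 / 195000000 = 10.2564 μs.
Transmission budget = 30.6 − 10.2564 = 20.3436 μs.
R ≥ L / t_tx = 2000 bits / 2.03436e-05 s = 98.31 Mbps.

98.31 Mbps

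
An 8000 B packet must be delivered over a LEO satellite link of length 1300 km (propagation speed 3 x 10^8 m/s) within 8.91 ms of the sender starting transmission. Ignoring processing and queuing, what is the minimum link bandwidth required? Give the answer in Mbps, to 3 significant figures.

14.0 Mbps

L = 64000 bits.
Propagation delay = 1300000 / 300000000 = 4.33333 ms.
Transmission budget = 8.91 − 4.33333 = 4.57667 ms.
R ≥ L / t_tx = 64000 bits / 0.00457667 s = 14.0 Mbps.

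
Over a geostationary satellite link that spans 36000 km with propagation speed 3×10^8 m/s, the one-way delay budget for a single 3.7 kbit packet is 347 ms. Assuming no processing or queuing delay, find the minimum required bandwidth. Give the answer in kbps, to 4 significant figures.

16.30 kbps

Propagation delay = 36000000 / 300000000 = 120 ms.
Transmission budget = 347 − 120 = 227 ms.
R ≥ L / t_tx = 3700 bits / 0.227 s = 16.30 kbps.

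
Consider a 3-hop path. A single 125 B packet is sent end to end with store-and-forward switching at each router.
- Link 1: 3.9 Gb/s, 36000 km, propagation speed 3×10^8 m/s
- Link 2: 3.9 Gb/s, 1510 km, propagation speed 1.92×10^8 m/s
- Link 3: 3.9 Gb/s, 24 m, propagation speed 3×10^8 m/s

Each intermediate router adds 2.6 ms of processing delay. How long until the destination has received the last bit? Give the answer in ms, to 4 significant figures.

L = 125 × 8 = 1000 bits.
Transmission delay per hop = L/R = 1000/3900000000 = 0.00025641 ms; 3 hops → 0.000769231 ms.
Propagation delays (d/s per hop): 120, 7.86458, 8e-05 ms; sum = 127.865 ms.
Processing at 2 router(s): 2 × 2.6 ms = 5.2 ms.
End-to-end = 133.1 ms.

133.1 ms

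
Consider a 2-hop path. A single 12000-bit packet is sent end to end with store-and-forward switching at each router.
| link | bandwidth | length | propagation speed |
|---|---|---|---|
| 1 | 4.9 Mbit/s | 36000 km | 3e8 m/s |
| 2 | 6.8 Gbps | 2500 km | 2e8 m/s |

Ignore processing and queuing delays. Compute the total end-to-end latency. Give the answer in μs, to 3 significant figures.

135000 μs

Transmission delays (L/R per hop): 2448.98, 1.76471 μs; sum = 2450.74 μs.
Propagation delays (d/s per hop): 120000, 12500 μs; sum = 132500 μs.
End-to-end = 135000 μs.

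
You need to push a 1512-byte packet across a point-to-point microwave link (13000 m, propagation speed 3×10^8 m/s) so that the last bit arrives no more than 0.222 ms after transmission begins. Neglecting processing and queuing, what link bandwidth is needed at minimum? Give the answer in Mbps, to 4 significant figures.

L = 12096 bits.
Propagation delay = 13000 / 300000000 = 0.0433333 ms.
Transmission budget = 0.222 − 0.0433333 = 0.178667 ms.
R ≥ L / t_tx = 12096 bits / 0.000178667 s = 67.70 Mbps.

67.70 Mbps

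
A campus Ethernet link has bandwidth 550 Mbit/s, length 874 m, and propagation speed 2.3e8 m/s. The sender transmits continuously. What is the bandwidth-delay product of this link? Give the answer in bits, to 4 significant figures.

2090 bits

Propagation delay = 874 / 2.3e+08 = 3.8e-06 s.
BDP = R × t_prop = 550000000 × 3.8e-06 = 2090 bits.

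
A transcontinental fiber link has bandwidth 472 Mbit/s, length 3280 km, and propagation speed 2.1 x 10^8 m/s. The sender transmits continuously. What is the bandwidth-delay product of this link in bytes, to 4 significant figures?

Propagation delay = 3280000 / 210000000 = 0.015619 s.
BDP = R × t_prop = 472000000 × 0.015619 = 7372190 bits.
In bytes: 7372190/8 = 921500 bytes.

921500 bytes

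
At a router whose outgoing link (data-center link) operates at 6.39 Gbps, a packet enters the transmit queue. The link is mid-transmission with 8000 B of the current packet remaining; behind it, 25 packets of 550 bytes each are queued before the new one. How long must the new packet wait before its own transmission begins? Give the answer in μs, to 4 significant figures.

27.23 μs

Each queued packet: L/R = 4400/6390000000 = 0.688576 μs.
25 queued → 17.2144 μs.
Plus remaining 64000 bits of current packet: 10.0156 μs.
Queuing delay = 27.23 μs.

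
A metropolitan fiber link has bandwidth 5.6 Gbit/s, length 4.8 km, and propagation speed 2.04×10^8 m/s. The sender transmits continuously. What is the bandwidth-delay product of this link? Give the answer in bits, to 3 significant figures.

132000 bits

Propagation delay = 4800 / 204000000 = 2.35294e-05 s.
BDP = R × t_prop = 5600000000 × 2.35294e-05 = 131765 bits.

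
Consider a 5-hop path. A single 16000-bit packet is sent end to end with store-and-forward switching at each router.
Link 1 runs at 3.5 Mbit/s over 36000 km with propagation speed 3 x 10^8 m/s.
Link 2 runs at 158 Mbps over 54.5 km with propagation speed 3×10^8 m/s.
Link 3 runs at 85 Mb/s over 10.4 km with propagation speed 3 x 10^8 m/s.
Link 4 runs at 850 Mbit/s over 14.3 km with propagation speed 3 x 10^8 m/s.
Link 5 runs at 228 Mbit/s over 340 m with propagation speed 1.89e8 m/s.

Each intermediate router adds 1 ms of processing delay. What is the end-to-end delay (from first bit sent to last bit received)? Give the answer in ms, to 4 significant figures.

Transmission delays (L/R per hop): 4.57143, 0.101266, 0.188235, 0.0188235, 0.0701754 ms; sum = 4.94993 ms.
Propagation delays (d/s per hop): 120, 0.181667, 0.0346667, 0.0476667, 0.00179894 ms; sum = 120.266 ms.
Processing at 4 router(s): 4 × 1 ms = 4 ms.
End-to-end = 129.2 ms.

129.2 ms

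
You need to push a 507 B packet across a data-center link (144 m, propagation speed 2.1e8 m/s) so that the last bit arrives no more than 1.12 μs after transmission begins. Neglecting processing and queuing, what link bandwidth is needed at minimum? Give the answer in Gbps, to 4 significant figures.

9.339 Gbps

L = 4056 bits.
Propagation delay = 144 / 210000000 = 0.685714 μs.
Transmission budget = 1.12 − 0.685714 = 0.434286 μs.
R ≥ L / t_tx = 4056 bits / 4.34286e-07 s = 9.339 Gbps.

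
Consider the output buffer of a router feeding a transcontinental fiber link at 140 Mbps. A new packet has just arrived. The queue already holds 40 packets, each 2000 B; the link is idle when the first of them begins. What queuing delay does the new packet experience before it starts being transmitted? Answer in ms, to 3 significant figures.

Each queued packet: L/R = 16000/140000000 = 0.114286 ms.
40 queued → 4.57143 ms.
Queuing delay = 4.57 ms.

4.57 ms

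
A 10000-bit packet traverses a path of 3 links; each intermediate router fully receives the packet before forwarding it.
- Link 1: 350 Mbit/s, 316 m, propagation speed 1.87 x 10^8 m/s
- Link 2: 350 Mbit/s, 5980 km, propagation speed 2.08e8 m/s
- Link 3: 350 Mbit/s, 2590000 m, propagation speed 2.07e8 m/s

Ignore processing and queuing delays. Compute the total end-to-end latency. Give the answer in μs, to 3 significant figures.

Transmission delay per hop = L/R = 10000/350000000 = 28.5714 μs; 3 hops → 85.7143 μs.
Propagation delays (d/s per hop): 1.68984, 28750, 12512.1 μs; sum = 41263.8 μs.
End-to-end = 41300 μs.

41300 μs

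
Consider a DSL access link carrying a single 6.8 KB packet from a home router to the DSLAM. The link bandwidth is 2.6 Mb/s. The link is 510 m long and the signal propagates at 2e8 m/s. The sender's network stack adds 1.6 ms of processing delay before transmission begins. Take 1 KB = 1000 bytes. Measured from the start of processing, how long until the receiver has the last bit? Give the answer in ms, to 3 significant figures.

L = 54400 bits.
Transmission delay = L/R = 54400 / 2600000 = 20.9231 ms.
Propagation delay = d/s = 510 m / 200000000 m/s = 0.00255 ms.
Plus processing delay 1.6 ms = 1.6 ms.
Total = 22.5 ms.

22.5 ms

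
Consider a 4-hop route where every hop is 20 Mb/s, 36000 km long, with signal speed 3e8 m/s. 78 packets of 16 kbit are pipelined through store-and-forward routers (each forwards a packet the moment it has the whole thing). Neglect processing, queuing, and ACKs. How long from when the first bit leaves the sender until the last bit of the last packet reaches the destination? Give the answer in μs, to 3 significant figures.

Per-hop transmission t_tx = L/R = 16000/20000000 = 800 μs.
Per-hop propagation t_prop = 36000000/300000000 = 120000 μs.
Pipeline fill: first packet needs 4·t_tx to clear all hops; remaining 77 packets each add one t_tx.
Total = (4+78-1)·t_tx + 4·t_prop = 81·800 + 4·120000 = 545000 μs.

545000 μs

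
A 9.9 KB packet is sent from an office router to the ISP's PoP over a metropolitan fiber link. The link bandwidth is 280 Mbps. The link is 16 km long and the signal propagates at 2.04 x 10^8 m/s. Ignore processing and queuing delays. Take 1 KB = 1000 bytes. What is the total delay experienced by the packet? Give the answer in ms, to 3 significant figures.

L = 79200 bits.
Transmission delay = L/R = 79200 / 280000000 = 0.282857 ms.
Propagation delay = d/s = 16000 m / 204000000 m/s = 0.0784314 ms.
Total = 0.361 ms.

0.361 ms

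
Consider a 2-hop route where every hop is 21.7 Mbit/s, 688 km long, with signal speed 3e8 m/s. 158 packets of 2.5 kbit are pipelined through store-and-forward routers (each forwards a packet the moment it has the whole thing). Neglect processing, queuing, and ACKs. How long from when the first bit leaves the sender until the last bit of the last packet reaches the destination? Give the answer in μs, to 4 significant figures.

22900 μs

Per-hop transmission t_tx = L/R = 2500/21700000 = 115.207 μs.
Per-hop propagation t_prop = 688000/300000000 = 2293.33 μs.
Pipeline fill: first packet needs 2·t_tx to clear all hops; remaining 157 packets each add one t_tx.
Total = (2+158-1)·t_tx + 2·t_prop = 159·115.207 + 2·2293.33 = 22900 μs.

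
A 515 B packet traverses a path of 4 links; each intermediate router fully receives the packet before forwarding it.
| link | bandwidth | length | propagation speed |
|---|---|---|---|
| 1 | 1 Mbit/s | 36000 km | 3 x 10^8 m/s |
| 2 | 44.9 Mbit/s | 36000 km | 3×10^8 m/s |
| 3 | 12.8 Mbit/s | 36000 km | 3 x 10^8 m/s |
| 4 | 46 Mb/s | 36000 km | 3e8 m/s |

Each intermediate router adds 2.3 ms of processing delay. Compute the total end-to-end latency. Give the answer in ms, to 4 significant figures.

L = 515 × 8 = 4120 bits.
Transmission delays (L/R per hop): 4.12, 0.0917595, 0.321875, 0.0895652 ms; sum = 4.6232 ms.
Propagation delays (d/s per hop): 120, 120, 120, 120 ms; sum = 480 ms.
Processing at 3 router(s): 3 × 2.3 ms = 6.9 ms.
End-to-end = 491.5 ms.

491.5 ms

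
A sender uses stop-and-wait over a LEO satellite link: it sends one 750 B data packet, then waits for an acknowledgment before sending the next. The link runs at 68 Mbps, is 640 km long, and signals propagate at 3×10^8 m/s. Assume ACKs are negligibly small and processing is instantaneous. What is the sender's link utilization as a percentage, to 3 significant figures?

2.03 %

t_tx = L/R = 6000/68000000 = 8.82353e-05 s.
t_prop = 640000/300000000 = 0.00213333 s; RTT = 0.00426667 s.
Cycle = t_tx + RTT = 0.0043549 s.
Utilization = t_tx / cycle = 8.82353e-05/0.0043549 = 2.03 %.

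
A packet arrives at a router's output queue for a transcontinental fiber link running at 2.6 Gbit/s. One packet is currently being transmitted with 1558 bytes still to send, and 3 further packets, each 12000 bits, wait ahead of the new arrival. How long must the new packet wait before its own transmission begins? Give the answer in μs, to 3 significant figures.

Each queued packet: L/R = 12000/2600000000 = 4.61538 μs.
3 queued → 13.8462 μs.
Plus remaining 12464 bits of current packet: 4.79385 μs.
Queuing delay = 18.6 μs.

18.6 μs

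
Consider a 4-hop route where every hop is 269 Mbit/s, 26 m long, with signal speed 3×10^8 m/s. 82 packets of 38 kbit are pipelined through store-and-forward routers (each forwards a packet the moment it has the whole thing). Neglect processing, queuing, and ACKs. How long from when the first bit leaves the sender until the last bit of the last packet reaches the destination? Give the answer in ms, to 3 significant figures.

12.0 ms

Per-hop transmission t_tx = L/R = 38000/269000000 = 0.141264 ms.
Per-hop propagation t_prop = 26/300000000 = 8.66667e-05 ms.
Pipeline fill: first packet needs 4·t_tx to clear all hops; remaining 81 packets each add one t_tx.
Total = (4+82-1)·t_tx + 4·t_prop = 85·0.141264 + 4·8.66667e-05 = 12.0 ms.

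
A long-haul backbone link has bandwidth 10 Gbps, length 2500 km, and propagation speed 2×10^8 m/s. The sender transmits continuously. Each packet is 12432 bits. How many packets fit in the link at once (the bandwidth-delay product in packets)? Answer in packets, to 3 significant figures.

10100 packets

Propagation delay = 2500000 / 200000000 = 0.0125 s.
BDP = R × t_prop = 10000000000 × 0.0125 = 125000000 bits.
In packets of 12432 bits: 10100 packets.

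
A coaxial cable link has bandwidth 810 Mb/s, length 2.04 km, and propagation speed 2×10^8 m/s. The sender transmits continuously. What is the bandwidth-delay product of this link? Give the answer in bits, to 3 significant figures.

8260 bits

Propagation delay = 2040 / 200000000 = 1.02e-05 s.
BDP = R × t_prop = 810000000 × 1.02e-05 = 8262 bits.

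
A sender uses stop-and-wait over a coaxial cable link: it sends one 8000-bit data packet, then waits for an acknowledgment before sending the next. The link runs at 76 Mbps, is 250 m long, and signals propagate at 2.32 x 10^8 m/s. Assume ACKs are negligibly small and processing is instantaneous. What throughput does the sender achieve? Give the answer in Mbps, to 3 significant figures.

t_tx = L/R = 8000/76000000 = 0.000105263 s.
t_prop = 250/2.32e+08 = 1.07759e-06 s; RTT = 2.15517e-06 s.
Cycle = t_tx + RTT = 0.000107418 s.
Throughput = L / cycle = 8000 / 0.000107418 = 74.5 Mbps.

74.5 Mbps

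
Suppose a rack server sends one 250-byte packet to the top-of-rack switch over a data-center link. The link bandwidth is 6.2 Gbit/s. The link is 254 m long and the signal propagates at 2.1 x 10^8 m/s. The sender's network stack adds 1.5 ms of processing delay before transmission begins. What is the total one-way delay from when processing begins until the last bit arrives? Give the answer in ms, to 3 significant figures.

1.50 ms

L = 250 × 8 = 2000 bits.
Transmission delay = L/R = 2000 / 6200000000 = 0.000322581 ms.
Propagation delay = d/s = 254 m / 210000000 m/s = 0.00120952 ms.
Plus processing delay 1.5 ms = 1.5 ms.
Total = 1.50 ms.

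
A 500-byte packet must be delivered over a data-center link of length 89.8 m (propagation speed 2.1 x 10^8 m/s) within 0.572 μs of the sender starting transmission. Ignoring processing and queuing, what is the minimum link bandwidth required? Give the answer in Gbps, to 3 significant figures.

27.7 Gbps

L = 4000 bits.
Propagation delay = 89.8 / 210000000 = 0.427619 μs.
Transmission budget = 0.572 − 0.427619 = 0.144381 μs.
R ≥ L / t_tx = 4000 bits / 1.44381e-07 s = 27.7 Gbps.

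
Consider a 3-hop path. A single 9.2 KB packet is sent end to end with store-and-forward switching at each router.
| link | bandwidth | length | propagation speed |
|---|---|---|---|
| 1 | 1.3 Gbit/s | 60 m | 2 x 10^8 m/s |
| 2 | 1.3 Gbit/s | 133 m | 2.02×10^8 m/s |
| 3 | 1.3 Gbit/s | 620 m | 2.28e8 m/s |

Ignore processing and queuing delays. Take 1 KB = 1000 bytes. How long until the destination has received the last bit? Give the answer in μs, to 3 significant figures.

L = 73600 bits.
Transmission delay per hop = L/R = 73600/1300000000 = 56.6154 μs; 3 hops → 169.846 μs.
Propagation delays (d/s per hop): 0.3, 0.658416, 2.7193 μs; sum = 3.67771 μs.
End-to-end = 174 μs.

174 μs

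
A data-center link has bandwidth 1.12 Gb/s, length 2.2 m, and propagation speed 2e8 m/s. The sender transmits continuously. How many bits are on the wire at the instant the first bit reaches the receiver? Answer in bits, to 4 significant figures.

Propagation delay = 2.2 / 200000000 = 1.1e-08 s.
BDP = R × t_prop = 1120000000 × 1.1e-08 = 12.32 bits.

12.32 bits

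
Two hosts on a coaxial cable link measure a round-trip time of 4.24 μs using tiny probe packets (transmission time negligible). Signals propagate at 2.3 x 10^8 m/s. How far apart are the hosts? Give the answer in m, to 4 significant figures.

487.6 m

One-way propagation = RTT/2 = 2.12 μs.
d = s × t = 2.3e+08 × 2.12e-06 = 487.6 m.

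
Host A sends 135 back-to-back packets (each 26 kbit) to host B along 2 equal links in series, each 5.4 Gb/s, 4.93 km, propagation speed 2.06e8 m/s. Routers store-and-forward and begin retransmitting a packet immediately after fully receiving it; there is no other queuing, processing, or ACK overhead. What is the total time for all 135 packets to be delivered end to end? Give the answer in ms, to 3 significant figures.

Per-hop transmission t_tx = L/R = 26000/5400000000 = 0.00481481 ms.
Per-hop propagation t_prop = 4930/206000000 = 0.023932 ms.
Pipeline fill: first packet needs 2·t_tx to clear all hops; remaining 134 packets each add one t_tx.
Total = (2+135-1)·t_tx + 2·t_prop = 136·0.00481481 + 2·0.023932 = 0.703 ms.

0.703 ms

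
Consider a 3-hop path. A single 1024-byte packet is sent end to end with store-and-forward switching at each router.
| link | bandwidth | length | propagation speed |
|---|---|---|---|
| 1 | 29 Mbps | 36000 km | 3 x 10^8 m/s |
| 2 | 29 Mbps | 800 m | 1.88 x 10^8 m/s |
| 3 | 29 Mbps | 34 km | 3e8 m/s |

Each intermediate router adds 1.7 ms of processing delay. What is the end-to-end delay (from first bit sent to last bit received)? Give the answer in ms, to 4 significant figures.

124.4 ms

L = 1024 × 8 = 8192 bits.
Transmission delay per hop = L/R = 8192/29000000 = 0.282483 ms; 3 hops → 0.847448 ms.
Propagation delays (d/s per hop): 120, 0.00425532, 0.113333 ms; sum = 120.118 ms.
Processing at 2 router(s): 2 × 1.7 ms = 3.4 ms.
End-to-end = 124.4 ms.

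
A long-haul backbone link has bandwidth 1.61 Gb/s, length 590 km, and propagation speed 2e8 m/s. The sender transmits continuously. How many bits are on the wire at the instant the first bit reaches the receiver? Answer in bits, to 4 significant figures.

Propagation delay = 590000 / 200000000 = 0.00295 s.
BDP = R × t_prop = 1610000000 × 0.00295 = 4749500 bits.

4750000 bits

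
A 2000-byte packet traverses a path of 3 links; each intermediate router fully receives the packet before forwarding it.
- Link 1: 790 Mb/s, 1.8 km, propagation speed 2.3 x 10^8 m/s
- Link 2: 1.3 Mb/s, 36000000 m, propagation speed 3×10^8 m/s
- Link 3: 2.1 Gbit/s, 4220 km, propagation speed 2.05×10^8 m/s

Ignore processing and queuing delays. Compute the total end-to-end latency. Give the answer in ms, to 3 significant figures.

153 ms

L = 2000 × 8 = 16000 bits.
Transmission delays (L/R per hop): 0.0202532, 12.3077, 0.00761905 ms; sum = 12.3356 ms.
Propagation delays (d/s per hop): 0.00782609, 120, 20.5854 ms; sum = 140.593 ms.
End-to-end = 153 ms.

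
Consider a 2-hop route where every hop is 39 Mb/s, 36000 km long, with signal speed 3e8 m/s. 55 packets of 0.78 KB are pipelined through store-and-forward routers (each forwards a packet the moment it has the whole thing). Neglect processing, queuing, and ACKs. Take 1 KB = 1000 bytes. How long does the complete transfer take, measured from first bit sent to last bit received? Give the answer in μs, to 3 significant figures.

249000 μs

Per-hop transmission t_tx = L/R = 6240/39000000 = 160 μs.
Per-hop propagation t_prop = 36000000/300000000 = 120000 μs.
Pipeline fill: first packet needs 2·t_tx to clear all hops; remaining 54 packets each add one t_tx.
Total = (2+55-1)·t_tx + 2·t_prop = 56·160 + 2·120000 = 249000 μs.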